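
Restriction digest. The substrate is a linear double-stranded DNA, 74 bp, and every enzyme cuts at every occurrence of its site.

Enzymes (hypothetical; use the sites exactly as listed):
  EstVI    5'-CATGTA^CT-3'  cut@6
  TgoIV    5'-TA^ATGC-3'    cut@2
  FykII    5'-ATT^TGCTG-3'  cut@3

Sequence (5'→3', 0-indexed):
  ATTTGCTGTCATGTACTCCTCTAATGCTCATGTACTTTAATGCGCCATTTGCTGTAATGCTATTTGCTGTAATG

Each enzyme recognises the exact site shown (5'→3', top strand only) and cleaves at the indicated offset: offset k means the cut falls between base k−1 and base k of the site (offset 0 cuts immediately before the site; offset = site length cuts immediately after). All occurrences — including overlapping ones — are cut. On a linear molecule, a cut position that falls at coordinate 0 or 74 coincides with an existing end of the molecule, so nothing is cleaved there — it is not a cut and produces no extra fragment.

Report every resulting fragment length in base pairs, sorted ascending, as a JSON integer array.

[3,5,7,8,8,10,10,11,12]

Site scan:
  EstVI CATGTACT/6: at [9, 28] ⇒ [15, 34]
  TgoIV TAATGC/2: at [21, 37, 54] ⇒ [23, 39, 56]
  FykII ATTTGCTG/3: at [0, 46, 61] ⇒ [3, 49, 64]

All cut coordinates (distinct, sorted): [3, 15, 23, 34, 39, 49, 56, 64]

Fragments:
  [0,3): 3 bp
  [3,15): 12 bp
  [15,23): 8 bp
  [23,34): 11 bp
  [34,39): 5 bp
  [39,49): 10 bp
  [49,56): 7 bp
  [56,64): 8 bp
  [64,74): 10 bp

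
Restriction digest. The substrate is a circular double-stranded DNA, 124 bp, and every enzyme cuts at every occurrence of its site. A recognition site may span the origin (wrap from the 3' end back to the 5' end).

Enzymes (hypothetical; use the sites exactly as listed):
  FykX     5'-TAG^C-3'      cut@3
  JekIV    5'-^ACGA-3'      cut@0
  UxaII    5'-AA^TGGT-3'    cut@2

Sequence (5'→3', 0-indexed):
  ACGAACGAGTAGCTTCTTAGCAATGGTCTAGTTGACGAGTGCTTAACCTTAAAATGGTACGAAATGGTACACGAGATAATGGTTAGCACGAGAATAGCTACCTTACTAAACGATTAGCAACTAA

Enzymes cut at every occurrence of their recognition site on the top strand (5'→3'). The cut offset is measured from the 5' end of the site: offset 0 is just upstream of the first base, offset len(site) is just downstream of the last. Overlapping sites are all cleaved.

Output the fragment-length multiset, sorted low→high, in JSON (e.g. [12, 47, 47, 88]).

Site scan:
  FykX TAGC/3: at [9, 17, 83, 94, 114] ⇒ [12, 20, 86, 97, 117]
  JekIV ACGA/0: at [0, 4, 34, 58, 70, 87, 109] ⇒ [0, 4, 34, 58, 70, 87, 109]
  UxaII AATGGT/2: at [21, 52, 62, 77] ⇒ [23, 54, 64, 79]

All cut coordinates (distinct, sorted): [0, 4, 12, 20, 23, 34, 54, 58, 64, 70, 79, 86, 87, 97, 109, 117]

Fragments:
  0→4: 4 bp
  4→12: 8 bp
  12→20: 8 bp
  20→23: 3 bp
  23→34: 11 bp
  34→54: 20 bp
  54→58: 4 bp
  58→64: 6 bp
  64→70: 6 bp
  70→79: 9 bp
  79→86: 7 bp
  86→87: 1 bp
  87→97: 10 bp
  97→109: 12 bp
  109→117: 8 bp
  117→0 (wrap): 124-117+0 = 7 bp

[1,3,4,4,6,6,7,7,8,8,8,9,10,11,12,20]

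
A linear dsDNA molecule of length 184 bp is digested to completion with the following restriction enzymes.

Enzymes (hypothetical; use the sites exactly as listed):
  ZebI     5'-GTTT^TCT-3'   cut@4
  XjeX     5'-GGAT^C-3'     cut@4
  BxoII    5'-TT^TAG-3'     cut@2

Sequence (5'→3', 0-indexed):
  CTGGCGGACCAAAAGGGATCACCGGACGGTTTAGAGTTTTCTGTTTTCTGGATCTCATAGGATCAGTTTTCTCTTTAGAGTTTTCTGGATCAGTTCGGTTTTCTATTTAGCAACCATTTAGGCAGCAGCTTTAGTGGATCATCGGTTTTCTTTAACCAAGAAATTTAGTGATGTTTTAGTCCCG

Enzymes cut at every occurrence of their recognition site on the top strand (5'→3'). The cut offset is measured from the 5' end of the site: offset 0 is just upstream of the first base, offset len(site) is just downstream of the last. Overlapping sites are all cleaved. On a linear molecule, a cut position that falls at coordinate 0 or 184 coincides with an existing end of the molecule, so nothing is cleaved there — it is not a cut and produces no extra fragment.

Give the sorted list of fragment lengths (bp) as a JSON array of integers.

Per-enzyme occurrences:
  ZebI GTTTTCT/4: at [35, 42, 65, 79, 97, 144] ⇒ [39, 46, 69, 83, 101, 148]
  XjeX GGATC/4: at [15, 49, 59, 86, 135] ⇒ [19, 53, 63, 90, 139]
  BxoII TTTAG/2: at [29, 73, 105, 116, 129, 163, 174] ⇒ [31, 75, 107, 118, 131, 165, 176]

Pooled cuts: [19, 31, 39, 46, 53, 63, 69, 75, 83, 90, 101, 107, 118, 131, 139, 148, 165, 176]

Fragment lengths:
  [0,19): 19 bp
  [19,31): 12 bp
  [31,39): 8 bp
  [39,46): 7 bp
  [46,53): 7 bp
  [53,63): 10 bp
  [63,69): 6 bp
  [69,75): 6 bp
  [75,83): 8 bp
  [83,90): 7 bp
  [90,101): 11 bp
  [101,107): 6 bp
  [107,118): 11 bp
  [118,131): 13 bp
  [131,139): 8 bp
  [139,148): 9 bp
  [148,165): 17 bp
  [165,176): 11 bp
  [176,184): 8 bp

[6,6,6,7,7,7,8,8,8,8,9,10,11,11,11,12,13,17,19]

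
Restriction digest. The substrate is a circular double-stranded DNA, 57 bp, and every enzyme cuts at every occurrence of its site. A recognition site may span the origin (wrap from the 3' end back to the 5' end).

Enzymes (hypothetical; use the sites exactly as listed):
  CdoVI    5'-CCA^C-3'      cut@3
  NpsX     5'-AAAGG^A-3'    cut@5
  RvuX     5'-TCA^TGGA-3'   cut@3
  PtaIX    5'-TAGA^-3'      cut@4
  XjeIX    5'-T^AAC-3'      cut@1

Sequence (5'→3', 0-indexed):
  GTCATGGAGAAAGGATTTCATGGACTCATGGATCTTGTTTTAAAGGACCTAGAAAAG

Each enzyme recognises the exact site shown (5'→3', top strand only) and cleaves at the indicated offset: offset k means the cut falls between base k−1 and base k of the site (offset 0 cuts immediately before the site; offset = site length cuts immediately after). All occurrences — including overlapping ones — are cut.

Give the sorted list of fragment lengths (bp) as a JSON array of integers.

[6,7,8,8,10,18]

Per-enzyme occurrences:
  CdoVI (CCAC, off=3): no sites
  NpsX AAAGGA/5: at [9, 41] ⇒ [14, 46]
  RvuX TCATGGA/3: at [1, 17, 25] ⇒ [4, 20, 28]
  PtaIX TAGA/4: at [49] ⇒ [53]
  XjeIX (TAAC, off=1): no sites

All cut coordinates (distinct, sorted): [4, 14, 20, 28, 46, 53]

Fragment lengths:
  4→14: 10 bp
  14→20: 6 bp
  20→28: 8 bp
  28→46: 18 bp
  46→53: 7 bp
  53→4 (wrap): 57-53+4 = 8 bp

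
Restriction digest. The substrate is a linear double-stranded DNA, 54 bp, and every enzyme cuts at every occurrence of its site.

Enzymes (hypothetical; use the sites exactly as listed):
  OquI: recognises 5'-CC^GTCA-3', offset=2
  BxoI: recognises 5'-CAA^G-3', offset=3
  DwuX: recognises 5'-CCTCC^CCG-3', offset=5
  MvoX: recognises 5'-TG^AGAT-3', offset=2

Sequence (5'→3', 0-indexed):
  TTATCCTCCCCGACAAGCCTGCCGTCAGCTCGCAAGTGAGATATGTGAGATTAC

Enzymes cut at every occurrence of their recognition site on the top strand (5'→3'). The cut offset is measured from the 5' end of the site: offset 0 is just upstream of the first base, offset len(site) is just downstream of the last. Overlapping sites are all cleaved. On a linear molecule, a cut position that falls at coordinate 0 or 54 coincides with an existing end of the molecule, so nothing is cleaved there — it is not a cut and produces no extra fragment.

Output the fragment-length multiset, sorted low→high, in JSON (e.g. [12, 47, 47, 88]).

[3,7,7,7,9,9,12]

Per-enzyme occurrences:
  OquI CCGTCA/2: at [21] ⇒ [23]
  BxoI CAAG/3: at [13, 32] ⇒ [16, 35]
  DwuX CCTCCCCG/5: at [4] ⇒ [9]
  MvoX TGAGAT/2: at [36, 45] ⇒ [38, 47]

All cut coordinates (distinct, sorted): [9, 16, 23, 35, 38, 47]

Fragment lengths:
  [0,9): 9 bp
  [9,16): 7 bp
  [16,23): 7 bp
  [23,35): 12 bp
  [35,38): 3 bp
  [38,47): 9 bp
  [47,54): 7 bp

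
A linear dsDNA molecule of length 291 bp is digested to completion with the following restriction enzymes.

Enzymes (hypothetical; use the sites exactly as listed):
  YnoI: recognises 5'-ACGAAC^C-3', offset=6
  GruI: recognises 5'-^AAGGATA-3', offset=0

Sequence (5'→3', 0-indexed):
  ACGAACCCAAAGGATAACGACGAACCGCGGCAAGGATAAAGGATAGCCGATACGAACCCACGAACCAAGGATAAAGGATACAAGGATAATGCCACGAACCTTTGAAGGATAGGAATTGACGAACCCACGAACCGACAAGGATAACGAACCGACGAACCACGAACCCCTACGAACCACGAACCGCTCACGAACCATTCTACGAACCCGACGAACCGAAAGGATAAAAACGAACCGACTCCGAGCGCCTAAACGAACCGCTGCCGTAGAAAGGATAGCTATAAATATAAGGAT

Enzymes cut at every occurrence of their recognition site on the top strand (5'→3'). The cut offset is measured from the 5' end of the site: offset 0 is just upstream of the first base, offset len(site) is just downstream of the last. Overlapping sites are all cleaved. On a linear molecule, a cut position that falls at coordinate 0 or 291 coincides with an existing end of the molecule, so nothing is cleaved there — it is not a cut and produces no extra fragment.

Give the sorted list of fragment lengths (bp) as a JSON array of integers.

[1,3,3,4,5,6,6,7,7,7,7,8,8,8,8,9,10,11,12,12,13,16,16,18,19,20,23,24]

Site scan:
  YnoI (ACGAACC, off=6): starts [0, 19, 51, 59, 93, 118, 126, 143, 151, 158, 168, 175, 186, 198, 207, 226, 249] → cuts [6, 25, 57, 65, 99, 124, 132, 149, 157, 164, 174, 181, 192, 204, 213, 232, 255]
  GruI (AAGGATA, off=0): starts [9, 31, 38, 66, 73, 81, 104, 136, 216, 267] → cuts [9, 31, 38, 66, 73, 81, 104, 136, 216, 267]

All cut coordinates (distinct, sorted): [6, 9, 25, 31, 38, 57, 65, 66, 73, 81, 99, 104, 124, 132, 136, 149, 157, 164, 174, 181, 192, 204, 213, 216, 232, 255, 267]

Fragments:
  [0,6): 6 bp
  [6,9): 3 bp
  [9,25): 16 bp
  [25,31): 6 bp
  [31,38): 7 bp
  [38,57): 19 bp
  [57,65): 8 bp
  [65,66): 1 bp
  [66,73): 7 bp
  [73,81): 8 bp
  [81,99): 18 bp
  [99,104): 5 bp
  [104,124): 20 bp
  [124,132): 8 bp
  [132,136): 4 bp
  [136,149): 13 bp
  [149,157): 8 bp
  [157,164): 7 bp
  [164,174): 10 bp
  [174,181): 7 bp
  [181,192): 11 bp
  [192,204): 12 bp
  [204,213): 9 bp
  [213,216): 3 bp
  [216,232): 16 bp
  [232,255): 23 bp
  [255,267): 12 bp
  [267,291): 24 bp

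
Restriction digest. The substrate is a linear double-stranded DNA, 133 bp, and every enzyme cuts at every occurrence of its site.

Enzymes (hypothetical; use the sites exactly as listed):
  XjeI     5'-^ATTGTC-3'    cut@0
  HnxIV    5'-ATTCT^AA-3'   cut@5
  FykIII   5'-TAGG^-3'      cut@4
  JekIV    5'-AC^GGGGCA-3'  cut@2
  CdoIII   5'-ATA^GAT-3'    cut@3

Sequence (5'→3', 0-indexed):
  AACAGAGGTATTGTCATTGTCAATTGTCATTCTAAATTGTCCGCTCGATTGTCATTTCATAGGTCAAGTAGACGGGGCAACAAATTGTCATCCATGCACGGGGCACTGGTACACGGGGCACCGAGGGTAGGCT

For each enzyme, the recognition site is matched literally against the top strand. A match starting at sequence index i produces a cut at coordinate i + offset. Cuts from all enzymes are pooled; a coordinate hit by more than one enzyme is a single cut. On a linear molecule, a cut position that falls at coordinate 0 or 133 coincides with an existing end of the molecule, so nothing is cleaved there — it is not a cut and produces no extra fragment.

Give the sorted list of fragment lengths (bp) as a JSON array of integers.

Scan for sites:
  XjeI (ATTGTC, off=0): starts [9, 15, 22, 35, 47, 83] → cuts [9, 15, 22, 35, 47, 83]
  HnxIV (ATTCTAA, off=5): starts [28] → cuts [33]
  FykIII (TAGG, off=4): starts [59, 127] → cuts [63, 131]
  JekIV (ACGGGGCA, off=2): starts [71, 97, 112] → cuts [73, 99, 114]
  CdoIII (ATAGAT, off=3): no sites

Pooled cuts: [9, 15, 22, 33, 35, 47, 63, 73, 83, 99, 114, 131]

Fragment lengths:
  [0,9): 9 bp
  [9,15): 6 bp
  [15,22): 7 bp
  [22,33): 11 bp
  [33,35): 2 bp
  [35,47): 12 bp
  [47,63): 16 bp
  [63,73): 10 bp
  [73,83): 10 bp
  [83,99): 16 bp
  [99,114): 15 bp
  [114,131): 17 bp
  [131,133): 2 bp

[2,2,6,7,9,10,10,11,12,15,16,16,17]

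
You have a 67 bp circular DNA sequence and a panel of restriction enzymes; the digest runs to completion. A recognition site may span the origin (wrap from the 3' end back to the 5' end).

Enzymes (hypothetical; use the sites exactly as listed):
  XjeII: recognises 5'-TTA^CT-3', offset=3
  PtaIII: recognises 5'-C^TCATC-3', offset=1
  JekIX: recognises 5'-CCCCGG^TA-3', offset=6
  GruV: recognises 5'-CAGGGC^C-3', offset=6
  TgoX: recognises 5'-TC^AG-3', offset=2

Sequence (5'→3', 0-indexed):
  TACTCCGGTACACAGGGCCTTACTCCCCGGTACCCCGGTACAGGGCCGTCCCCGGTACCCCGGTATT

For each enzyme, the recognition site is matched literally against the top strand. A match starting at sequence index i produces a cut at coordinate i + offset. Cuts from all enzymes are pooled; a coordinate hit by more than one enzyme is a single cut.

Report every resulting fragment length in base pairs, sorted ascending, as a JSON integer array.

Scan for sites:
  XjeII TTACT/3: at [19, 66] ⇒ [2, 22]
  PtaIII (CTCATC, off=1): no sites
  JekIX CCCCGGTA/6: at [24, 32, 49, 57] ⇒ [30, 38, 55, 63]
  GruV CAGGGCC/6: at [12, 40] ⇒ [18, 46]
  TgoX (TCAG, off=2): no sites

All cut coordinates (distinct, sorted): [2, 18, 22, 30, 38, 46, 55, 63]

Fragments:
  2→18: 16 bp
  18→22: 4 bp
  22→30: 8 bp
  30→38: 8 bp
  38→46: 8 bp
  46→55: 9 bp
  55→63: 8 bp
  63→2 (wrap): 67-63+2 = 6 bp

[4,6,8,8,8,8,9,16]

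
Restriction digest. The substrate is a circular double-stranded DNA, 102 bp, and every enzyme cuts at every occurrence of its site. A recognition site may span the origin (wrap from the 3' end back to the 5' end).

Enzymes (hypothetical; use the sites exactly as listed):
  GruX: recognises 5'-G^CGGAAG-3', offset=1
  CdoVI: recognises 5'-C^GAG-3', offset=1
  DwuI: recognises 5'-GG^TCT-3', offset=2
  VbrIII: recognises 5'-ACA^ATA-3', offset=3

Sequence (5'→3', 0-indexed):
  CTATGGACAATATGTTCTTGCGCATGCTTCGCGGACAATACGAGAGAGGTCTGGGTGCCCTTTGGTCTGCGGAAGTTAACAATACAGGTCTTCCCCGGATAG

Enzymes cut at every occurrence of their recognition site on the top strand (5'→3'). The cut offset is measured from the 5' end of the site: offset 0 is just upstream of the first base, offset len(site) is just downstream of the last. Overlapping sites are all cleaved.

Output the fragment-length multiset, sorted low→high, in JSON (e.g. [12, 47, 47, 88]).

[4,4,7,8,12,16,23,28]

Scan for sites:
  GruX (GCGGAAG, off=1): starts [68] → cuts [69]
  CdoVI (CGAG, off=1): starts [40] → cuts [41]
  DwuI (GGTCT, off=2): starts [47, 63, 86] → cuts [49, 65, 88]
  VbrIII (ACAATA, off=3): starts [6, 34, 78] → cuts [9, 37, 81]

All cut coordinates (distinct, sorted): [9, 37, 41, 49, 65, 69, 81, 88]

Fragment lengths:
  9→37: 28 bp
  37→41: 4 bp
  41→49: 8 bp
  49→65: 16 bp
  65→69: 4 bp
  69→81: 12 bp
  81→88: 7 bp
  88→9 (wrap): 102-88+9 = 23 bp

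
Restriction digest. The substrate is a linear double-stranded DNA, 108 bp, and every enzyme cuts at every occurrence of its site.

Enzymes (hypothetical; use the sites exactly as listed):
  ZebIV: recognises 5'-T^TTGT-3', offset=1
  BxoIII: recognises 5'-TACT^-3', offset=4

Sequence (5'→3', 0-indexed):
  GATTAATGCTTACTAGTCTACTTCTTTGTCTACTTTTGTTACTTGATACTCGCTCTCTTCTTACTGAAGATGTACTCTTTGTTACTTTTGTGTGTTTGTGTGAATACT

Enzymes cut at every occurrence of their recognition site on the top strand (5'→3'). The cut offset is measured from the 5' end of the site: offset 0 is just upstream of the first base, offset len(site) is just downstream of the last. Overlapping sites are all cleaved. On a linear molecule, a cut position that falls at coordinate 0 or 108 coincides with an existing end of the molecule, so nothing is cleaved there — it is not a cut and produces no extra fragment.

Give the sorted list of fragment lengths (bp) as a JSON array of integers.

[1,1,2,3,7,8,8,8,8,9,11,13,14,15]

Per-enzyme occurrences:
  ZebIV TTTGT/1: at [24, 34, 77, 86, 94] ⇒ [25, 35, 78, 87, 95]
  BxoIII TACT/4: at [10, 18, 30, 39, 46, 61, 72, 82, 104] ⇒ [14, 22, 34, 43, 50, 65, 76, 86] (position 108 is a terminus of the linear molecule — no cut)

All cut coordinates (distinct, sorted): [14, 22, 25, 34, 35, 43, 50, 65, 76, 78, 86, 87, 95]

Fragments:
  [0,14): 14 bp
  [14,22): 8 bp
  [22,25): 3 bp
  [25,34): 9 bp
  [34,35): 1 bp
  [35,43): 8 bp
  [43,50): 7 bp
  [50,65): 15 bp
  [65,76): 11 bp
  [76,78): 2 bp
  [78,86): 8 bp
  [86,87): 1 bp
  [87,95): 8 bp
  [95,108): 13 bp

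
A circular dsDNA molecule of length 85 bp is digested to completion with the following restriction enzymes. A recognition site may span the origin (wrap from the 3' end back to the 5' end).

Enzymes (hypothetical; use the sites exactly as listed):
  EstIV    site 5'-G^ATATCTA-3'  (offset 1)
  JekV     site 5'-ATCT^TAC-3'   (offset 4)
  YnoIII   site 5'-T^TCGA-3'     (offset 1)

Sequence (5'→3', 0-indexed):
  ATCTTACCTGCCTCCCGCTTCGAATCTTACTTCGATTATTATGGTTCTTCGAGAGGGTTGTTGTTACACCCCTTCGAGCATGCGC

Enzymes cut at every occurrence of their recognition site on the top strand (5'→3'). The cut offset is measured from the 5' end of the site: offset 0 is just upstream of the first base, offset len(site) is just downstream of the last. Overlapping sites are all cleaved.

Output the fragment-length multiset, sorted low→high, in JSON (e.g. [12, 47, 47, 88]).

Site scan:
  EstIV (GATATCTA, off=1): no sites
  JekV ATCTTAC/4: at [0, 23] ⇒ [4, 27]
  YnoIII TTCGA/1: at [18, 30, 47, 72] ⇒ [19, 31, 48, 73]

Pooled cuts: [4, 19, 27, 31, 48, 73]

Fragments:
  4→19: 15 bp
  19→27: 8 bp
  27→31: 4 bp
  31→48: 17 bp
  48→73: 25 bp
  73→4 (wrap): 85-73+4 = 16 bp

[4,8,15,16,17,25]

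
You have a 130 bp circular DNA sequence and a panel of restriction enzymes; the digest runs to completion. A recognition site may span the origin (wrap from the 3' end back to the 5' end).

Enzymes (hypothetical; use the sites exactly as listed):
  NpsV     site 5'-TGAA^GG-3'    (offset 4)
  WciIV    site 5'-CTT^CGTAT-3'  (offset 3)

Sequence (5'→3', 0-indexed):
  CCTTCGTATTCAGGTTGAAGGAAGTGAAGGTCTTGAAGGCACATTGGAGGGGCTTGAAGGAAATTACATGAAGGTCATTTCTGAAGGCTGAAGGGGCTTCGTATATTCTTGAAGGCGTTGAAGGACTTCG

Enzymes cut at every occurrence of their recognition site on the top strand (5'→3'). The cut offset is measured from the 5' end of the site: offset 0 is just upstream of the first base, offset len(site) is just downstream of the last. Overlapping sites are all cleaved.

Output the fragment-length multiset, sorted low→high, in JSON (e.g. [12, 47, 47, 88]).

[7,7,9,9,9,12,13,14,14,15,21]

Site scan:
  NpsV TGAAGG/4: at [15, 24, 33, 54, 68, 81, 88, 109, 118] ⇒ [19, 28, 37, 58, 72, 85, 92, 113, 122]
  WciIV CTTCGTAT/3: at [1, 96] ⇒ [4, 99]

Pooled cuts: [4, 19, 28, 37, 58, 72, 85, 92, 99, 113, 122]

Fragment lengths:
  4→19: 15 bp
  19→28: 9 bp
  28→37: 9 bp
  37→58: 21 bp
  58→72: 14 bp
  72→85: 13 bp
  85→92: 7 bp
  92→99: 7 bp
  99→113: 14 bp
  113→122: 9 bp
  122→4 (wrap): 130-122+4 = 12 bp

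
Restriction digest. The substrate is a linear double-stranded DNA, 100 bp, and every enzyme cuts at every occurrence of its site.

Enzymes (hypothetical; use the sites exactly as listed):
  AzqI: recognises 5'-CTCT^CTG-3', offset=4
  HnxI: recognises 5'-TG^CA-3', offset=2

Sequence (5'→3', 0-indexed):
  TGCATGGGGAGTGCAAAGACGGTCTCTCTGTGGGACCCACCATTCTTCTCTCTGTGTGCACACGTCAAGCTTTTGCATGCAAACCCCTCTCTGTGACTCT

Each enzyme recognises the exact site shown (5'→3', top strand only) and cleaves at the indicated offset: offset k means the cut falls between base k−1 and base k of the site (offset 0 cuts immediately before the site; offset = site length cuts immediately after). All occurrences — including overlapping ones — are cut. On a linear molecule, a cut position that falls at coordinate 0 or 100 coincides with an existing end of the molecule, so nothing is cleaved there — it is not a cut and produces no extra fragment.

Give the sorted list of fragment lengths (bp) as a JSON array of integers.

[2,4,7,10,11,11,14,17,24]

Scan for sites:
  AzqI (CTCTCTG, off=4): starts [23, 47, 86] → cuts [27, 51, 90]
  HnxI (TGCA, off=2): starts [0, 11, 56, 73, 77] → cuts [2, 13, 58, 75, 79]

All cut coordinates (distinct, sorted): [2, 13, 27, 51, 58, 75, 79, 90]

Fragment lengths:
  [0,2): 2 bp
  [2,13): 11 bp
  [13,27): 14 bp
  [27,51): 24 bp
  [51,58): 7 bp
  [58,75): 17 bp
  [75,79): 4 bp
  [79,90): 11 bp
  [90,100): 10 bp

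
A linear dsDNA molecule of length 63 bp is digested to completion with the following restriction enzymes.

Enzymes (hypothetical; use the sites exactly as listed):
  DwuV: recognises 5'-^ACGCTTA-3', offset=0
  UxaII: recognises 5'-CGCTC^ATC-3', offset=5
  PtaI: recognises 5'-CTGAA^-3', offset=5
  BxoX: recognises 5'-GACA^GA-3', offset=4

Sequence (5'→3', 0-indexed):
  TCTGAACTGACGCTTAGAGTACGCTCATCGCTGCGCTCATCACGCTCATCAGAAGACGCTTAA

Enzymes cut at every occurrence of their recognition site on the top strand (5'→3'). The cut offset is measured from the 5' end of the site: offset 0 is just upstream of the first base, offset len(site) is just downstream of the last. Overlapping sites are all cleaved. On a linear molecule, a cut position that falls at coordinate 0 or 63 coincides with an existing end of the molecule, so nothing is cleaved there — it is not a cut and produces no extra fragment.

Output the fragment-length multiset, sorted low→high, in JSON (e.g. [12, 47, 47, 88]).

Site scan:
  DwuV ACGCTTA/0: at [9, 55] ⇒ [9, 55]
  UxaII CGCTCATC/5: at [21, 33, 42] ⇒ [26, 38, 47]
  PtaI CTGAA/5: at [1] ⇒ [6]
  BxoX (GACAGA, off=4): no sites

All cut coordinates (distinct, sorted): [6, 9, 26, 38, 47, 55]

Fragments:
  [0,6): 6 bp
  [6,9): 3 bp
  [9,26): 17 bp
  [26,38): 12 bp
  [38,47): 9 bp
  [47,55): 8 bp
  [55,63): 8 bp

[3,6,8,8,9,12,17]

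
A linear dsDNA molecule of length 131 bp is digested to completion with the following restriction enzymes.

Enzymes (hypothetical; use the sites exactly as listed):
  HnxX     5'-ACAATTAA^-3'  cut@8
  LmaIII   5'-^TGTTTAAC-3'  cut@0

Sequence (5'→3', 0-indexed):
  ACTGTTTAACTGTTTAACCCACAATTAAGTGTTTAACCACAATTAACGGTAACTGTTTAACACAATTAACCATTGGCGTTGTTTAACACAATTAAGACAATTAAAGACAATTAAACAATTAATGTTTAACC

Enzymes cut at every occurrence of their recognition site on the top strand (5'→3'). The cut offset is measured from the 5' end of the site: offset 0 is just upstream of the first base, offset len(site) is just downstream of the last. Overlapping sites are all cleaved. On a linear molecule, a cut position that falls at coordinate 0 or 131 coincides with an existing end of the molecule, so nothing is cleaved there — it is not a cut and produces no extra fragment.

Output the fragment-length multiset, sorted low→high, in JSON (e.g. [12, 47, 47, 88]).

Site scan:
  HnxX ACAATTAA/8: at [20, 38, 61, 87, 96, 106, 114] ⇒ [28, 46, 69, 95, 104, 114, 122]
  LmaIII TGTTTAAC/0: at [2, 10, 29, 53, 79, 122] ⇒ [2, 10, 29, 53, 79, 122]

All cut coordinates (distinct, sorted): [2, 10, 28, 29, 46, 53, 69, 79, 95, 104, 114, 122]

Fragments:
  [0,2): 2 bp
  [2,10): 8 bp
  [10,28): 18 bp
  [28,29): 1 bp
  [29,46): 17 bp
  [46,53): 7 bp
  [53,69): 16 bp
  [69,79): 10 bp
  [79,95): 16 bp
  [95,104): 9 bp
  [104,114): 10 bp
  [114,122): 8 bp
  [122,131): 9 bp

[1,2,7,8,8,9,9,10,10,16,16,17,18]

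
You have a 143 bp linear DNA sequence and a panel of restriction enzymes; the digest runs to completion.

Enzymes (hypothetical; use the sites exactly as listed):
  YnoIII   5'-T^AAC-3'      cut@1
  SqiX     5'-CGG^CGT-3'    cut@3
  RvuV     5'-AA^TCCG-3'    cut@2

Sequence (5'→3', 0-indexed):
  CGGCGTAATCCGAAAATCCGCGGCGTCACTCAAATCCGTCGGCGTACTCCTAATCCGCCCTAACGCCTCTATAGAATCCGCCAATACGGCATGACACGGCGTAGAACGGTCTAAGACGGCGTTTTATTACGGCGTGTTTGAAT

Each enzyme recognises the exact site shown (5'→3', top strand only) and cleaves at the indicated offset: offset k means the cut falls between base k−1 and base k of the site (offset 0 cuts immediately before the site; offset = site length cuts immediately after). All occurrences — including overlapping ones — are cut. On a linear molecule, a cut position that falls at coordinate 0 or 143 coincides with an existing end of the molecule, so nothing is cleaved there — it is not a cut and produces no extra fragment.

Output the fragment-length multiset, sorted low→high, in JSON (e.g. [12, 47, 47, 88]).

Site scan:
  YnoIII TAAC/1: at [60] ⇒ [61]
  SqiX CGGCGT/3: at [0, 20, 39, 96, 116, 129] ⇒ [3, 23, 42, 99, 119, 132]
  RvuV AATCCG/2: at [6, 14, 32, 51, 74] ⇒ [8, 16, 34, 53, 76]

All cut coordinates (distinct, sorted): [3, 8, 16, 23, 34, 42, 53, 61, 76, 99, 119, 132]

Fragment lengths:
  [0,3): 3 bp
  [3,8): 5 bp
  [8,16): 8 bp
  [16,23): 7 bp
  [23,34): 11 bp
  [34,42): 8 bp
  [42,53): 11 bp
  [53,61): 8 bp
  [61,76): 15 bp
  [76,99): 23 bp
  [99,119): 20 bp
  [119,132): 13 bp
  [132,143): 11 bp

[3,5,7,8,8,8,11,11,11,13,15,20,23]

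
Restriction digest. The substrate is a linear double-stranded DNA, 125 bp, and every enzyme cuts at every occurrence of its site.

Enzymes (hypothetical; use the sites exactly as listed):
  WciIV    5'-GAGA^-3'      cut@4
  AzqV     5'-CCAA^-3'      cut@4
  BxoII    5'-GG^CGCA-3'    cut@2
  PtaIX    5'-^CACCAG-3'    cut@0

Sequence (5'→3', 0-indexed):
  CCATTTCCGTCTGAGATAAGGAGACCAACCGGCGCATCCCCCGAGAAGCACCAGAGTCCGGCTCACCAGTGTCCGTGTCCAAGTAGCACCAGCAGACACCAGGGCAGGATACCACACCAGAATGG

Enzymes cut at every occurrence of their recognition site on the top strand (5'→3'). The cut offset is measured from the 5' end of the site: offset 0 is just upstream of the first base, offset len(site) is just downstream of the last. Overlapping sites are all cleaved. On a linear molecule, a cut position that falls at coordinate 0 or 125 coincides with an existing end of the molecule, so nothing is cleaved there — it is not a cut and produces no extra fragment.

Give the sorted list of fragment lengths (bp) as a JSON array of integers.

[2,4,4,4,8,10,11,14,15,16,18,19]

Per-enzyme occurrences:
  WciIV (GAGA, off=4): starts [12, 20, 42] → cuts [16, 24, 46]
  AzqV (CCAA, off=4): starts [24, 78] → cuts [28, 82]
  BxoII (GGCGCA, off=2): starts [30] → cuts [32]
  PtaIX (CACCAG, off=0): starts [48, 63, 86, 96, 114] → cuts [48, 63, 86, 96, 114]

All cut coordinates (distinct, sorted): [16, 24, 28, 32, 46, 48, 63, 82, 86, 96, 114]

Fragment lengths:
  [0,16): 16 bp
  [16,24): 8 bp
  [24,28): 4 bp
  [28,32): 4 bp
  [32,46): 14 bp
  [46,48): 2 bp
  [48,63): 15 bp
  [63,82): 19 bp
  [82,86): 4 bp
  [86,96): 10 bp
  [96,114): 18 bp
  [114,125): 11 bp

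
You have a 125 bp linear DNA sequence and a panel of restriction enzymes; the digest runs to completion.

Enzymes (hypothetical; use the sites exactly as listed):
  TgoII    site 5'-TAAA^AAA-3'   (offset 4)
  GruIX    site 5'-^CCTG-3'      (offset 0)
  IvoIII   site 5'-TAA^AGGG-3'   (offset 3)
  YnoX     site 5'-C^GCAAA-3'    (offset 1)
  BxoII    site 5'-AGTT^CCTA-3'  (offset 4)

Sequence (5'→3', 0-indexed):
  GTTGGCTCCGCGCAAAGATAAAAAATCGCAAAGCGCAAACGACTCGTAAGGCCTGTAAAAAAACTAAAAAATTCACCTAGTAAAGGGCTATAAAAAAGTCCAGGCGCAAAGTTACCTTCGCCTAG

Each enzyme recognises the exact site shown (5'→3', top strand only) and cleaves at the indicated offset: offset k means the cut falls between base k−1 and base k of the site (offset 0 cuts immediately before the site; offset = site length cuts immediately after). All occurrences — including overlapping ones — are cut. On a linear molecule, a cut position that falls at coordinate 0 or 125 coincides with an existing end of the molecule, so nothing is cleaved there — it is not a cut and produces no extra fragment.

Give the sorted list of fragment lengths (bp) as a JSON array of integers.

[5,7,8,9,11,11,11,11,15,17,20]

Site scan:
  TgoII (TAAAAAA, off=4): starts [18, 55, 64, 90] → cuts [22, 59, 68, 94]
  GruIX (CCTG, off=0): starts [51] → cuts [51]
  IvoIII (TAAAGGG, off=3): starts [80] → cuts [83]
  YnoX (CGCAAA, off=1): starts [10, 26, 33, 104] → cuts [11, 27, 34, 105]
  BxoII (AGTTCCTA, off=4): no sites

Pooled cuts: [11, 22, 27, 34, 51, 59, 68, 83, 94, 105]

Fragment lengths:
  [0,11): 11 bp
  [11,22): 11 bp
  [22,27): 5 bp
  [27,34): 7 bp
  [34,51): 17 bp
  [51,59): 8 bp
  [59,68): 9 bp
  [68,83): 15 bp
  [83,94): 11 bp
  [94,105): 11 bp
  [105,125): 20 bp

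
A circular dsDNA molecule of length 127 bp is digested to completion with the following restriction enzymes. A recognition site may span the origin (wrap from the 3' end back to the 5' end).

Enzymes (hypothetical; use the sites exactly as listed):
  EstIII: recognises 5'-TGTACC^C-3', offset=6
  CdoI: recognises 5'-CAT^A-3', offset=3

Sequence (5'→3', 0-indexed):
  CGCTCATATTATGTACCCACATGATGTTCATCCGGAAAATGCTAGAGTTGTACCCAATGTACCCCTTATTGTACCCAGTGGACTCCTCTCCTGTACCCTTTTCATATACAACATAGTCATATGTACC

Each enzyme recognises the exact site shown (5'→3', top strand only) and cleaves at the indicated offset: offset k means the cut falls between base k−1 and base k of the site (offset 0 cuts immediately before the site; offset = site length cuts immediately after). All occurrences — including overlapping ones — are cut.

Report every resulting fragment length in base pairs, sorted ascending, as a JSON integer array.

Site scan:
  EstIII (TGTACCC, off=6): starts [11, 48, 57, 69, 91, 121] → cuts [0, 17, 54, 63, 75, 97]
  CdoI (CATA, off=3): starts [4, 102, 111, 117] → cuts [7, 105, 114, 120]

Pooled cuts: [0, 7, 17, 54, 63, 75, 97, 105, 114, 120]

Fragment lengths:
  0→7: 7 bp
  7→17: 10 bp
  17→54: 37 bp
  54→63: 9 bp
  63→75: 12 bp
  75→97: 22 bp
  97→105: 8 bp
  105→114: 9 bp
  114→120: 6 bp
  120→0 (wrap): 127-120+0 = 7 bp

[6,7,7,8,9,9,10,12,22,37]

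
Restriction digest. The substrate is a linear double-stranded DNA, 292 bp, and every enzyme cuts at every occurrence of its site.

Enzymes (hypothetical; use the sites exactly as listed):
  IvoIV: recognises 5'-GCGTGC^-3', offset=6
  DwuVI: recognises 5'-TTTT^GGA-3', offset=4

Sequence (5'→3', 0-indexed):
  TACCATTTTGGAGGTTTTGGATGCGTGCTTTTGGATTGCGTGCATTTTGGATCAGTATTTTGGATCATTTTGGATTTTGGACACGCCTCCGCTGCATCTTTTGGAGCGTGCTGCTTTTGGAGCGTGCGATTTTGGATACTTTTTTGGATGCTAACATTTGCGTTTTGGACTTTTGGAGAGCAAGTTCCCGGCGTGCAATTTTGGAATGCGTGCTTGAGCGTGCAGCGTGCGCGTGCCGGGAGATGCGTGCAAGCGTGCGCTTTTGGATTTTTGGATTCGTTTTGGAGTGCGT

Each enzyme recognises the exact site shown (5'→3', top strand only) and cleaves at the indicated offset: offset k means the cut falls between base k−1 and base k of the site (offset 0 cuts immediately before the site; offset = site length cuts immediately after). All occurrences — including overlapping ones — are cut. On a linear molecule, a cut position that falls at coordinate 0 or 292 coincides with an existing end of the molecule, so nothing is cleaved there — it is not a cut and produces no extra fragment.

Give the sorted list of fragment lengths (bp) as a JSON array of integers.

[4,5,6,6,6,6,7,7,7,8,8,8,9,9,9,9,9,10,10,10,11,11,11,12,13,14,21,22,24]

Site scan:
  IvoIV (GCGTGC, off=6): starts [22, 37, 105, 121, 190, 207, 217, 224, 230, 244, 252] → cuts [28, 43, 111, 127, 196, 213, 223, 230, 236, 250, 258]
  DwuVI (TTTTGGA, off=4): starts [5, 14, 28, 44, 57, 67, 74, 98, 114, 129, 141, 162, 170, 198, 260, 268, 279] → cuts [9, 18, 32, 48, 61, 71, 78, 102, 118, 133, 145, 166, 174, 202, 264, 272, 283]

All cut coordinates (distinct, sorted): [9, 18, 28, 32, 43, 48, 61, 71, 78, 102, 111, 118, 127, 133, 145, 166, 174, 196, 202, 213, 223, 230, 236, 250, 258, 264, 272, 283]

Fragments:
  [0,9): 9 bp
  [9,18): 9 bp
  [18,28): 10 bp
  [28,32): 4 bp
  [32,43): 11 bp
  [43,48): 5 bp
  [48,61): 13 bp
  [61,71): 10 bp
  [71,78): 7 bp
  [78,102): 24 bp
  [102,111): 9 bp
  [111,118): 7 bp
  [118,127): 9 bp
  [127,133): 6 bp
  [133,145): 12 bp
  [145,166): 21 bp
  [166,174): 8 bp
  [174,196): 22 bp
  [196,202): 6 bp
  [202,213): 11 bp
  [213,223): 10 bp
  [223,230): 7 bp
  [230,236): 6 bp
  [236,250): 14 bp
  [250,258): 8 bp
  [258,264): 6 bp
  [264,272): 8 bp
  [272,283): 11 bp
  [283,292): 9 bp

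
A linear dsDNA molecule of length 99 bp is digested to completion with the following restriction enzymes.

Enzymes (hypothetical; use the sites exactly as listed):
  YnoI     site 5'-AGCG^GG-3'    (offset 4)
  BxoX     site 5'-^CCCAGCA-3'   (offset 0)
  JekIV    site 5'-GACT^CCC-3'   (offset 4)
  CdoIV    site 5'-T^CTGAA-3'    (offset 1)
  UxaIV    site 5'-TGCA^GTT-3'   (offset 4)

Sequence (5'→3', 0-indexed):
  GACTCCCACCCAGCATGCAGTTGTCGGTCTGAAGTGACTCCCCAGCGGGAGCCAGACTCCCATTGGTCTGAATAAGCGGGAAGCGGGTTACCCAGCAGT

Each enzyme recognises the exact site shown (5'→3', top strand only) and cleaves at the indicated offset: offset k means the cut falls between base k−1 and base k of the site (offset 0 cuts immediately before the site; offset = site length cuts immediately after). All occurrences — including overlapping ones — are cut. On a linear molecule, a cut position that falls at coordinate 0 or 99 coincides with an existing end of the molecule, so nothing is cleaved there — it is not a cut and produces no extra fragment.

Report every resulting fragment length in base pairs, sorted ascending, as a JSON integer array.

[4,4,5,7,8,9,9,9,11,11,11,11]

Per-enzyme occurrences:
  YnoI (AGCGGG, off=4): starts [43, 74, 81] → cuts [47, 78, 85]
  BxoX (CCCAGCA, off=0): starts [8, 90] → cuts [8, 90]
  JekIV (GACTCCC, off=4): starts [0, 35, 54] → cuts [4, 39, 58]
  CdoIV (TCTGAA, off=1): starts [27, 66] → cuts [28, 67]
  UxaIV (TGCAGTT, off=4): starts [15] → cuts [19]

All cut coordinates (distinct, sorted): [4, 8, 19, 28, 39, 47, 58, 67, 78, 85, 90]

Fragments:
  [0,4): 4 bp
  [4,8): 4 bp
  [8,19): 11 bp
  [19,28): 9 bp
  [28,39): 11 bp
  [39,47): 8 bp
  [47,58): 11 bp
  [58,67): 9 bp
  [67,78): 11 bp
  [78,85): 7 bp
  [85,90): 5 bp
  [90,99): 9 bp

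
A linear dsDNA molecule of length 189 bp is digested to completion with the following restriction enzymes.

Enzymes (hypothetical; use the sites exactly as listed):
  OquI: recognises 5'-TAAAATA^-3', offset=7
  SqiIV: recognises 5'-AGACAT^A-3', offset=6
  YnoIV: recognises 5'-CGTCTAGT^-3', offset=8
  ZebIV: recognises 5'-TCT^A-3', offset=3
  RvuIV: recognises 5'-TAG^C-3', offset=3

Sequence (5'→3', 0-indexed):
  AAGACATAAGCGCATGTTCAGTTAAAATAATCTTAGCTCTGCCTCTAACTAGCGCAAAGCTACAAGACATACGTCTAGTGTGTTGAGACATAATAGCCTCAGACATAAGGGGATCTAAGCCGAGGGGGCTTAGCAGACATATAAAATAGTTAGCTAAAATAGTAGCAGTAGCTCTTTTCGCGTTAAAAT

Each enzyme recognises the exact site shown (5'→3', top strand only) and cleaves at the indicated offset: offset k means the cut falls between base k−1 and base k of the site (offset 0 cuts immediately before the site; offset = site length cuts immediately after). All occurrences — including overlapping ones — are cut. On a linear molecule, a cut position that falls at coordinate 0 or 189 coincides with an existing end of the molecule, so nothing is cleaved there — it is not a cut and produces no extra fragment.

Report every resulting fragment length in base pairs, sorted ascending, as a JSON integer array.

Site scan:
  OquI TAAAATA/7: at [22, 141, 154] ⇒ [29, 148, 161]
  SqiIV AGACATA/6: at [1, 64, 85, 100, 134] ⇒ [7, 70, 91, 106, 140]
  YnoIV CGTCTAGT/8: at [71] ⇒ [79]
  ZebIV TCTA/3: at [43, 73, 113] ⇒ [46, 76, 116]
  RvuIV TAGC/3: at [33, 49, 93, 130, 150, 162, 168] ⇒ [36, 52, 96, 133, 153, 165, 171]

All cut coordinates (distinct, sorted): [7, 29, 36, 46, 52, 70, 76, 79, 91, 96, 106, 116, 133, 140, 148, 153, 161, 165, 171]

Fragments:
  [0,7): 7 bp
  [7,29): 22 bp
  [29,36): 7 bp
  [36,46): 10 bp
  [46,52): 6 bp
  [52,70): 18 bp
  [70,76): 6 bp
  [76,79): 3 bp
  [79,91): 12 bp
  [91,96): 5 bp
  [96,106): 10 bp
  [106,116): 10 bp
  [116,133): 17 bp
  [133,140): 7 bp
  [140,148): 8 bp
  [148,153): 5 bp
  [153,161): 8 bp
  [161,165): 4 bp
  [165,171): 6 bp
  [171,189): 18 bp

[3,4,5,5,6,6,6,7,7,7,8,8,10,10,10,12,17,18,18,22]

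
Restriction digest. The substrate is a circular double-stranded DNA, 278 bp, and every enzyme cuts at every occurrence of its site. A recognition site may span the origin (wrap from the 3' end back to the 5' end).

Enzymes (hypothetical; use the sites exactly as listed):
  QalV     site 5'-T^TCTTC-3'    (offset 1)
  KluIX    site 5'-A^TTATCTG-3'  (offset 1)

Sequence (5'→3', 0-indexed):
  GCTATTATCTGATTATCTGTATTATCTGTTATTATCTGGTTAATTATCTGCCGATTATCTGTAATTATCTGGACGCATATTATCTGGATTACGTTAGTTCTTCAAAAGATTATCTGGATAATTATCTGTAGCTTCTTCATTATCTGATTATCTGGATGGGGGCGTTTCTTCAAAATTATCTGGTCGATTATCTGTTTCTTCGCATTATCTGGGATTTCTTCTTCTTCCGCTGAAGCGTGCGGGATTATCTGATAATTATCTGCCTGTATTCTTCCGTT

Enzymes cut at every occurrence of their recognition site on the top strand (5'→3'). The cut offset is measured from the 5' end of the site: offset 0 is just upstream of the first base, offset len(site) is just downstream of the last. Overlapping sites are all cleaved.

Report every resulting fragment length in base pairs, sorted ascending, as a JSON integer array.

[3,3,6,8,8,8,9,9,9,10,10,11,11,11,12,12,12,12,12,13,14,15,19,19,22]

Site scan:
  QalV (TTCTTC, off=1): starts [97, 132, 165, 195, 215, 218, 221, 268] → cuts [98, 133, 166, 196, 216, 219, 222, 269]
  KluIX (ATTATCTG, off=1): starts [3, 11, 20, 30, 42, 53, 63, 78, 108, 120, 138, 146, 174, 186, 203, 243, 254] → cuts [4, 12, 21, 31, 43, 54, 64, 79, 109, 121, 139, 147, 175, 187, 204, 244, 255]

Pooled cuts: [4, 12, 21, 31, 43, 54, 64, 79, 98, 109, 121, 133, 139, 147, 166, 175, 187, 196, 204, 216, 219, 222, 244, 255, 269]

Fragments:
  4→12: 8 bp
  12→21: 9 bp
  21→31: 10 bp
  31→43: 12 bp
  43→54: 11 bp
  54→64: 10 bp
  64→79: 15 bp
  79→98: 19 bp
  98→109: 11 bp
  109→121: 12 bp
  121→133: 12 bp
  133→139: 6 bp
  139→147: 8 bp
  147→166: 19 bp
  166→175: 9 bp
  175→187: 12 bp
  187→196: 9 bp
  196→204: 8 bp
  204→216: 12 bp
  216→219: 3 bp
  219→222: 3 bp
  222→244: 22 bp
  244→255: 11 bp
  255→269: 14 bp
  269→4 (wrap): 278-269+4 = 13 bp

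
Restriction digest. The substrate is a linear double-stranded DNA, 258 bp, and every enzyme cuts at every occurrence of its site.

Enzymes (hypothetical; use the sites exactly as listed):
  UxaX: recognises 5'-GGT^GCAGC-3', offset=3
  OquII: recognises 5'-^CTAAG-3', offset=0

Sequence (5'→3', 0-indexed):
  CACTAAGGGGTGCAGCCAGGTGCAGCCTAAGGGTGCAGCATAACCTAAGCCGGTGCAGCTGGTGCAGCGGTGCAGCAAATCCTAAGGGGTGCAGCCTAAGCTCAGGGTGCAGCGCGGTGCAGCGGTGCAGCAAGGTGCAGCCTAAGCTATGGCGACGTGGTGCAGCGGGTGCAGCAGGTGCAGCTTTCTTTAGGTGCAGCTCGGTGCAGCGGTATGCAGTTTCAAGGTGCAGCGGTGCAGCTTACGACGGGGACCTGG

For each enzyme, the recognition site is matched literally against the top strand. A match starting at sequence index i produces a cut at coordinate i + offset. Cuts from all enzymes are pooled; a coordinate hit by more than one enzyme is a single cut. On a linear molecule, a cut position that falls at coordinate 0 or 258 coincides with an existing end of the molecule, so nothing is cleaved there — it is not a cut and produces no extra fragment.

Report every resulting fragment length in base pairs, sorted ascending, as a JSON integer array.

Site scan:
  UxaX GGTGCAGC/3: at [8, 18, 31, 51, 60, 68, 87, 105, 115, 123, 133, 158, 167, 176, 192, 202, 225, 233] ⇒ [11, 21, 34, 54, 63, 71, 90, 108, 118, 126, 136, 161, 170, 179, 195, 205, 228, 236]
  OquII CTAAG/0: at [2, 26, 44, 81, 95, 141] ⇒ [2, 26, 44, 81, 95, 141]

All cut coordinates (distinct, sorted): [2, 11, 21, 26, 34, 44, 54, 63, 71, 81, 90, 95, 108, 118, 126, 136, 141, 161, 170, 179, 195, 205, 228, 236]

Fragment lengths:
  [0,2): 2 bp
  [2,11): 9 bp
  [11,21): 10 bp
  [21,26): 5 bp
  [26,34): 8 bp
  [34,44): 10 bp
  [44,54): 10 bp
  [54,63): 9 bp
  [63,71): 8 bp
  [71,81): 10 bp
  [81,90): 9 bp
  [90,95): 5 bp
  [95,108): 13 bp
  [108,118): 10 bp
  [118,126): 8 bp
  [126,136): 10 bp
  [136,141): 5 bp
  [141,161): 20 bp
  [161,170): 9 bp
  [170,179): 9 bp
  [179,195): 16 bp
  [195,205): 10 bp
  [205,228): 23 bp
  [228,236): 8 bp
  [236,258): 22 bp

[2,5,5,5,8,8,8,8,9,9,9,9,9,10,10,10,10,10,10,10,13,16,20,22,23]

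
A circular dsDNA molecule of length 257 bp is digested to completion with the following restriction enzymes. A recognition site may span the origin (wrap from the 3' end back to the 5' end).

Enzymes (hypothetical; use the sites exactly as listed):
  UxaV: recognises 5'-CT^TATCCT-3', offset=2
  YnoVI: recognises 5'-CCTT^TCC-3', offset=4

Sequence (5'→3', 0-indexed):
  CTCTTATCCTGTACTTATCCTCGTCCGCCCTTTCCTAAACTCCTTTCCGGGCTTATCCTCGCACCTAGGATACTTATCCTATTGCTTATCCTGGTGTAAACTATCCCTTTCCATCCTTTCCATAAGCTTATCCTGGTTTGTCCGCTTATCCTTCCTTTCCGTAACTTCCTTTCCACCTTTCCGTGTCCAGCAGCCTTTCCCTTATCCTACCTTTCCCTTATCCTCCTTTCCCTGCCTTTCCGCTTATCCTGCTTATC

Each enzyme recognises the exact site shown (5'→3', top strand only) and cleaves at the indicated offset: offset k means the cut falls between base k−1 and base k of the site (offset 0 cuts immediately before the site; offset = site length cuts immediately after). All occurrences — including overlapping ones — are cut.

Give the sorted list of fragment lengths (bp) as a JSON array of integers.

[5,5,6,8,8,8,9,9,10,10,10,11,11,11,12,13,14,17,18,18,21,23]

Scan for sites:
  UxaV CTTATCCT/2: at [2, 13, 51, 72, 84, 126, 144, 200, 216, 242, 251] ⇒ [4, 15, 53, 74, 86, 128, 146, 202, 218, 244, 253]
  YnoVI CCTTTCC/4: at [28, 41, 105, 114, 153, 167, 175, 193, 209, 224, 234] ⇒ [32, 45, 109, 118, 157, 171, 179, 197, 213, 228, 238]

Pooled cuts: [4, 15, 32, 45, 53, 74, 86, 109, 118, 128, 146, 157, 171, 179, 197, 202, 213, 218, 228, 238, 244, 253]

Fragments:
  4→15: 11 bp
  15→32: 17 bp
  32→45: 13 bp
  45→53: 8 bp
  53→74: 21 bp
  74→86: 12 bp
  86→109: 23 bp
  109→118: 9 bp
  118→128: 10 bp
  128→146: 18 bp
  146→157: 11 bp
  157→171: 14 bp
  171→179: 8 bp
  179→197: 18 bp
  197→202: 5 bp
  202→213: 11 bp
  213→218: 5 bp
  218→228: 10 bp
  228→238: 10 bp
  238→244: 6 bp
  244→253: 9 bp
  253→4 (wrap): 257-253+4 = 8 bp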